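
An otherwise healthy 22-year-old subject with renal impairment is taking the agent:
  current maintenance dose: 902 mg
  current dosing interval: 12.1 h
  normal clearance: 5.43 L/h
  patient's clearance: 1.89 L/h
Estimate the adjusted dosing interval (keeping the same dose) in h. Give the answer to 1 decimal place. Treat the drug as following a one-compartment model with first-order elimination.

To keep the same average steady-state level, dosing rate must scale with clearance.
CL ratio = 1.89 / 5.43 = 0.3481
New interval (same dose) = 12.1 / 0.3481 = 34.76 h

34.8 h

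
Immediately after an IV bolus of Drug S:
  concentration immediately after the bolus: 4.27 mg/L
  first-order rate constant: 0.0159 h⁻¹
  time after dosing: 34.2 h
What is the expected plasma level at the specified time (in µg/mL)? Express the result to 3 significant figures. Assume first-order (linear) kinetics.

2.48 µg/mL

C = C₀ · e^(−k·t) = 4.270 × e^(−0.01590 × 34.2)
  = 4.270 × 0.5805 = 2.479 mg/L
(2.479 mg/L = 2.479 µg/mL)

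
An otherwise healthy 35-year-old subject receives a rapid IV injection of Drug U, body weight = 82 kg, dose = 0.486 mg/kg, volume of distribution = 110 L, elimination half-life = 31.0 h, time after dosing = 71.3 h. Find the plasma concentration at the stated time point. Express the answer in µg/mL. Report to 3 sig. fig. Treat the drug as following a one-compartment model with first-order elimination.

Total dose = 0.486 × 82 = 39.85 mg
C₀ = Dose / Vd = 39.85 / 110 = 0.3623 mg/L
k = ln2 / t½ = 0.693147 / 31.0 = 0.02236 h⁻¹
C = C₀ · e^(−k·t) = 0.3623 × e^(−0.02236 × 71.3)
  = 0.3623 × 0.2031 = 0.07358 mg/L
(0.07358 mg/L = 0.07358 µg/mL)

0.0736 µg/mL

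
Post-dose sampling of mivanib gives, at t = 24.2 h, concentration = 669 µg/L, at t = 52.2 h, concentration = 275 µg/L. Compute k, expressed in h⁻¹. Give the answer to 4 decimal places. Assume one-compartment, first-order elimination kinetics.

0.0318 h⁻¹

k = ln(C₁/C₂) / (t₂ − t₁) = ln(669/275) / (52.2 − 24.2)
  = 0.8890 / 28.00 = 0.03175 h⁻¹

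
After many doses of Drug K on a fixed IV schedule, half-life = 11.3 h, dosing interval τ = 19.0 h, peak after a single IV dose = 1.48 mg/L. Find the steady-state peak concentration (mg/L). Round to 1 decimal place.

2.2 mg/L

k = ln2 / t½ = 0.693147 / 11.3 = 0.06134 h⁻¹
e^(−kτ) = e^(−0.06134 × 19.0) = 0.3118
Accumulation ratio R = 1 / (1 − e^(−kτ)) = 1 / (1 − 0.3118) = 1.453
Steady-state peak = C₀ × R = 1.48 × 1.453 = 2.150 mg/L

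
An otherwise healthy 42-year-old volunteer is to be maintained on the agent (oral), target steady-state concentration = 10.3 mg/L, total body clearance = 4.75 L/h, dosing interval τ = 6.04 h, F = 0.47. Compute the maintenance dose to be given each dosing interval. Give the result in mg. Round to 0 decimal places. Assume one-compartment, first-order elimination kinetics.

629 mg

At steady state, F × (Dose/τ) = Css × CL.
Dose = Css × CL × τ / F = 10.3 × 4.750 × 6.04 / 0.47 = 628.7 mg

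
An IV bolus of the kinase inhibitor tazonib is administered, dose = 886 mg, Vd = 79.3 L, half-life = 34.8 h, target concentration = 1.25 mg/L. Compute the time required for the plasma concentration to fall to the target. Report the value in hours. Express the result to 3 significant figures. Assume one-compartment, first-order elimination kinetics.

110 h

C₀ = Dose / Vd = 886.0 / 79.3 = 11.17 mg/L
k = ln2 / t½ = 0.693147 / 34.8 = 0.01992 h⁻¹
t = ln(C₀ / C) / k = ln(11.17 / 1.25) / 0.01992
  = ln(8.936) / 0.01992 = 2.190 / 0.01992 = 109.9 h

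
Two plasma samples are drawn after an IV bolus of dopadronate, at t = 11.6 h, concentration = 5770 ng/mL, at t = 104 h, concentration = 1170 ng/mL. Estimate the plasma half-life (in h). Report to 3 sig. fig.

k = ln(C₁/C₂) / (t₂ − t₁) = ln(5770/1170) / (104 − 11.6)
  = 1.596 / 92.40 = 0.01727 h⁻¹
t½ = ln2 / k = 0.693147 / 0.01727 = 40.14 h

40.1 h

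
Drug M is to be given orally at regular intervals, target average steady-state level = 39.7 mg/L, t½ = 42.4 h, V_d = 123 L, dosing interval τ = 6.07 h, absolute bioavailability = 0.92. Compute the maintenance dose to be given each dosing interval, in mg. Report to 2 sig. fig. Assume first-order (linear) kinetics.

530 mg

k = ln2 / t½ = 0.693147 / 42.4 = 0.01635 h⁻¹
CL = k × Vd = 0.01635 × 123 = 2.011 L/h
At steady state, F × (Dose/τ) = Css × CL.
Dose = Css × CL × τ / F = 39.7 × 2.011 × 6.07 / 0.92 = 526.7 mg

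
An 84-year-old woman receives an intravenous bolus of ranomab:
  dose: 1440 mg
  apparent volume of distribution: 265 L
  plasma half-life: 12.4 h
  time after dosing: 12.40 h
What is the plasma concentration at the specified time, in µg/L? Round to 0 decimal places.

2717 µg/L

C₀ = Dose / Vd = 1440 / 265 = 5.434 mg/L
k = ln2 / t½ = 0.693147 / 12.4 = 0.05590 h⁻¹
t / t½ = 12.40 / 12.4 = 1 half-lives
C = C₀ × (1/2)^1 = 5.434 × 0.5000 = 2.717 mg/L
Convert: 2.717 mg/L × 1000 = 2717 µg/L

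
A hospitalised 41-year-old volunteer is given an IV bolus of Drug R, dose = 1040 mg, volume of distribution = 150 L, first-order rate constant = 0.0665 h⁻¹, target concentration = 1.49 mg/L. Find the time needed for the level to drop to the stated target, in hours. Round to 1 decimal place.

C₀ = Dose / Vd = 1040 / 150 = 6.933 mg/L
t = ln(C₀ / C) / k = ln(6.933 / 1.49) / 0.06650
  = ln(4.653) / 0.06650 = 1.538 / 0.06650 = 23.13 h

23.1 h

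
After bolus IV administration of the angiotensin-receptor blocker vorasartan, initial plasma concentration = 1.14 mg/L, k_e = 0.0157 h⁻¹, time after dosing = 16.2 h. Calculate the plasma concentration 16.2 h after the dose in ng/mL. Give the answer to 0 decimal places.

C = C₀ · e^(−k·t) = 1.140 × e^(−0.01570 × 16.2)
  = 1.140 × 0.7754 = 0.8840 mg/L
Convert: 0.8840 mg/L × 1000 = 884.0 ng/mL

884 ng/mL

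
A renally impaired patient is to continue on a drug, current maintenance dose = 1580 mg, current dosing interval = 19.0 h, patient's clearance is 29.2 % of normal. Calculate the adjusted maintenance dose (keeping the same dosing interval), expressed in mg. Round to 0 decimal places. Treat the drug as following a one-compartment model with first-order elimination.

461 mg

To keep the same average steady-state level, dosing rate must scale with clearance.
CL ratio = 29.2 / 100 = 0.2920
New dose (same interval) = 1580 × 0.2920 = 461.4 mg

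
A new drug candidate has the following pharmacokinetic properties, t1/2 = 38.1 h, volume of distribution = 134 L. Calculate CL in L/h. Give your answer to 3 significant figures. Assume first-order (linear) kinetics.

k = ln2 / t½ = 0.693147 / 38.1 = 0.01819 h⁻¹
CL = k × Vd = 0.01819 × 134 = 2.437 L/h

2.44 L/h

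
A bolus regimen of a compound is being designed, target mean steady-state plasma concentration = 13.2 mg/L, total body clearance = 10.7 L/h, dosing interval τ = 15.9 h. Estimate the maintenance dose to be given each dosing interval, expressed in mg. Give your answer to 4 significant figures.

At steady state, Dose/τ = Css × CL.
Dose = Css × CL × τ = 13.2 × 10.70 × 15.9 = 2246 mg

2246 mg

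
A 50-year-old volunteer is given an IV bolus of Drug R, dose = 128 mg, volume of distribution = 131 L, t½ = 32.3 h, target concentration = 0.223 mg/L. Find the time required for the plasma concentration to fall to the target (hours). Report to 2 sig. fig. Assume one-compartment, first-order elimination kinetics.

69 h

C₀ = Dose / Vd = 128.0 / 131 = 0.9771 mg/L
k = ln2 / t½ = 0.693147 / 32.3 = 0.02146 h⁻¹
t = ln(C₀ / C) / k = ln(0.9771 / 0.223) / 0.02146
  = ln(4.382) / 0.02146 = 1.478 / 0.02146 = 68.87 h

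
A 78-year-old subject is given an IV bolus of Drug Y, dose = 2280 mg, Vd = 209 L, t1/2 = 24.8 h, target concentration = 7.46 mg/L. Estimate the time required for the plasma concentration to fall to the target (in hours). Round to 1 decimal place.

13.6 h

C₀ = Dose / Vd = 2280 / 209 = 10.91 mg/L
k = ln2 / t½ = 0.693147 / 24.8 = 0.02795 h⁻¹
t = ln(C₀ / C) / k = ln(10.91 / 7.46) / 0.02795
  = ln(1.462) / 0.02795 = 0.3798 / 0.02795 = 13.59 h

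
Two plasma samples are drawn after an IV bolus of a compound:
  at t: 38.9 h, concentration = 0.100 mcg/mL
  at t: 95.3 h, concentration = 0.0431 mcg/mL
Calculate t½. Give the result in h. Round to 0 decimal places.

46 h

k = ln(C₁/C₂) / (t₂ − t₁) = ln(0.100/0.0431) / (95.3 − 38.9)
  = 0.8416 / 56.40 = 0.01492 h⁻¹
t½ = ln2 / k = 0.693147 / 0.01492 = 46.46 h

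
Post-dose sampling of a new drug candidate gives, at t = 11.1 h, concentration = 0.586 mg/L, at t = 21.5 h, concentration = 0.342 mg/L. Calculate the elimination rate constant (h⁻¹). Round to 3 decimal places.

k = ln(C₁/C₂) / (t₂ − t₁) = ln(0.586/0.342) / (21.5 − 11.1)
  = 0.5385 / 10.40 = 0.05178 h⁻¹

0.052 h⁻¹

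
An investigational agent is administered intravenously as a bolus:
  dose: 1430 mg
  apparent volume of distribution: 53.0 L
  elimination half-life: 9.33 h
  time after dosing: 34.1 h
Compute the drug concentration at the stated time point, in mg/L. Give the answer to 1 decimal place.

2.1 mg/L

C₀ = Dose / Vd = 1430 / 53.0 = 26.98 mg/L
k = ln2 / t½ = 0.693147 / 9.33 = 0.07429 h⁻¹
C = C₀ · e^(−k·t) = 26.98 × e^(−0.07429 × 34.1)
  = 26.98 × 0.07940 = 2.142 mg/L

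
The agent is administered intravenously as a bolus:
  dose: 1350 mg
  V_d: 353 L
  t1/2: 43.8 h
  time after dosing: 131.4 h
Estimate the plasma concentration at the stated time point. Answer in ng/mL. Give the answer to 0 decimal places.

478 ng/mL

C₀ = Dose / Vd = 1350 / 353 = 3.824 mg/L
k = ln2 / t½ = 0.693147 / 43.8 = 0.01583 h⁻¹
t / t½ = 131.4 / 43.8 = 3 half-lives
C = C₀ × (1/2)^3 = 3.824 × 0.1250 = 0.4780 mg/L
Convert: 0.4780 mg/L × 1000 = 478.0 ng/mL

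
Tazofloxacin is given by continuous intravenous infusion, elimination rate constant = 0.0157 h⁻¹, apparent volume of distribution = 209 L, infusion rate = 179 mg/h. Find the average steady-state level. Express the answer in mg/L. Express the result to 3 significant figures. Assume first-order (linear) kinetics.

CL = k × Vd = 0.01570 × 209 = 3.281 L/h
At steady state Css = R₀ / CL = 179 / 3.281 = 54.56 mg/L

54.6 mg/L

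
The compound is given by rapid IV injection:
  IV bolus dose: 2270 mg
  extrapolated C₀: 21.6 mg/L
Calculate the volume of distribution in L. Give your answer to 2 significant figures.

Vd = Dose / C₀ = 2270 / 21.6 = 105.1 L

110 L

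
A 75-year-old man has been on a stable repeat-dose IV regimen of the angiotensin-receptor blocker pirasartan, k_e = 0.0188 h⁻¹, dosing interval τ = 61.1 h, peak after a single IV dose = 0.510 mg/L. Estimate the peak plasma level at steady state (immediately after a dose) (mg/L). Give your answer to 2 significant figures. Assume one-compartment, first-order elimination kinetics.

e^(−kτ) = e^(−0.01880 × 61.1) = 0.3171
Accumulation ratio R = 1 / (1 − e^(−kτ)) = 1 / (1 − 0.3171) = 1.464
Steady-state peak = C₀ × R = 0.510 × 1.464 = 0.7466 mg/L

0.75 mg/L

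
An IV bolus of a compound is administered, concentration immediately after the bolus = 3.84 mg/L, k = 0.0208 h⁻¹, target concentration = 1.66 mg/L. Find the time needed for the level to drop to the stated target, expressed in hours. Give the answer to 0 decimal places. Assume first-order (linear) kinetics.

t = ln(C₀ / C) / k = ln(3.840 / 1.66) / 0.02080
  = ln(2.313) / 0.02080 = 0.8385 / 0.02080 = 40.31 h

40 h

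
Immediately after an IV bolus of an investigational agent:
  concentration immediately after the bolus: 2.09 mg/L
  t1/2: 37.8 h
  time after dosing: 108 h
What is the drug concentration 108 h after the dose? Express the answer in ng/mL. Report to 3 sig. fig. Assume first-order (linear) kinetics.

k = ln2 / t½ = 0.693147 / 37.8 = 0.01834 h⁻¹
C = C₀ · e^(−k·t) = 2.090 × e^(−0.01834 × 108)
  = 2.090 × 0.1380 = 0.2884 mg/L
Convert: 0.2884 mg/L × 1000 = 288.4 ng/mL

288 ng/mL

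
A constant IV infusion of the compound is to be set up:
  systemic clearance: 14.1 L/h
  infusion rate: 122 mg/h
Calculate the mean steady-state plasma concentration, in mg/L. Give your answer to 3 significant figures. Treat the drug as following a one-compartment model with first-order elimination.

8.65 mg/L

At steady state Css = R₀ / CL = 122 / 14.10 = 8.652 mg/L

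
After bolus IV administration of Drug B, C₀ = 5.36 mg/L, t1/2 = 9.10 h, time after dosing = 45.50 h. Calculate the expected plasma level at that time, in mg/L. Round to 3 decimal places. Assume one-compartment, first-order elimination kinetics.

0.168 mg/L

k = ln2 / t½ = 0.693147 / 9.10 = 0.07617 h⁻¹
t / t½ = 45.50 / 9.10 = 5 half-lives
C = C₀ × (1/2)^5 = 5.360 × 0.03125 = 0.1675 mg/L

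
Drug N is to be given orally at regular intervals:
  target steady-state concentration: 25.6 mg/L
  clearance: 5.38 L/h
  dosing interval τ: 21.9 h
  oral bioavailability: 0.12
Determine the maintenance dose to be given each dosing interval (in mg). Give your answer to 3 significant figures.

At steady state, F × (Dose/τ) = Css × CL.
Dose = Css × CL × τ / F = 25.6 × 5.380 × 21.9 / 0.12 = 25140 mg

25100 mg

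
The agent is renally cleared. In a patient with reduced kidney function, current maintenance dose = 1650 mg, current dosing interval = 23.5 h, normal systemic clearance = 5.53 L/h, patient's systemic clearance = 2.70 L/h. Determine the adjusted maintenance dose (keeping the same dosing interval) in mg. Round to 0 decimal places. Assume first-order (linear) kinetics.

To keep the same average steady-state level, dosing rate must scale with clearance.
CL ratio = 2.70 / 5.53 = 0.4882
New dose (same interval) = 1650 × 0.4882 = 805.5 mg

806 mg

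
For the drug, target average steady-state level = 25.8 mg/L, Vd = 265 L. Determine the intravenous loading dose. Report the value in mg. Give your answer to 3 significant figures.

6840 mg

LD = Css × Vd = 25.8 × 265 = 6837 mg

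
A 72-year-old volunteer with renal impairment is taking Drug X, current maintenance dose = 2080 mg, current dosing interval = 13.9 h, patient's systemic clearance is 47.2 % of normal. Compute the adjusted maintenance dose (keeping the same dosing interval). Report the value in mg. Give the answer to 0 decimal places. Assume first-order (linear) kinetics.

982 mg

To keep the same average steady-state level, dosing rate must scale with clearance.
CL ratio = 47.2 / 100 = 0.4720
New dose (same interval) = 2080 × 0.4720 = 981.8 mg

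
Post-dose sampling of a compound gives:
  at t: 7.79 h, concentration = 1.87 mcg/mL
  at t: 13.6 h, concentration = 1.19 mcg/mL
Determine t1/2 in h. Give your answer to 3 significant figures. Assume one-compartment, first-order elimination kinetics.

k = ln(C₁/C₂) / (t₂ − t₁) = ln(1.87/1.19) / (13.6 − 7.79)
  = 0.4520 / 5.810 = 0.07780 h⁻¹
t½ = ln2 / k = 0.693147 / 0.07780 = 8.909 h

8.91 h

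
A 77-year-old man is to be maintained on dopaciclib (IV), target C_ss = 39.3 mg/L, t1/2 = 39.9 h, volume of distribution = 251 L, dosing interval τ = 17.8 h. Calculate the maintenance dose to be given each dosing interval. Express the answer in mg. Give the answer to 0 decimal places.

k = ln2 / t½ = 0.693147 / 39.9 = 0.01737 h⁻¹
CL = k × Vd = 0.01737 × 251 = 4.360 L/h
At steady state, Dose/τ = Css × CL.
Dose = Css × CL × τ = 39.3 × 4.360 × 17.8 = 3050 mg

3050 mg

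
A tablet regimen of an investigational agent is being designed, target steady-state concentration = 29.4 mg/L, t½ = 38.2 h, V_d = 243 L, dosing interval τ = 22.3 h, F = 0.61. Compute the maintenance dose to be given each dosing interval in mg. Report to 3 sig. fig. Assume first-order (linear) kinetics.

4740 mg

k = ln2 / t½ = 0.693147 / 38.2 = 0.01815 h⁻¹
CL = k × Vd = 0.01815 × 243 = 4.410 L/h
At steady state, F × (Dose/τ) = Css × CL.
Dose = Css × CL × τ / F = 29.4 × 4.410 × 22.3 / 0.61 = 4740 mg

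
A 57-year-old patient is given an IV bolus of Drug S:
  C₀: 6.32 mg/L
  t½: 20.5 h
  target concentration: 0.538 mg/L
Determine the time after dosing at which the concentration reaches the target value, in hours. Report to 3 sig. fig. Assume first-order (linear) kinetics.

k = ln2 / t½ = 0.693147 / 20.5 = 0.03381 h⁻¹
t = ln(C₀ / C) / k = ln(6.320 / 0.538) / 0.03381
  = ln(11.75) / 0.03381 = 2.464 / 0.03381 = 72.88 h

72.9 h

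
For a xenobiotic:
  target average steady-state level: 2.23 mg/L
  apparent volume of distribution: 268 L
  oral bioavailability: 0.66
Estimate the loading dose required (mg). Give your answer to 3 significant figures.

LD = Css × Vd / F = 2.23 × 268 / 0.66 = 905.5 mg

906 mg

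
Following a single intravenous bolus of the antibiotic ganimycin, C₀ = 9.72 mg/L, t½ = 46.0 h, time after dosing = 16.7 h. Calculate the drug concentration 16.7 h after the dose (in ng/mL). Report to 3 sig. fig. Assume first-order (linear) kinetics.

7560 ng/mL

k = ln2 / t½ = 0.693147 / 46.0 = 0.01507 h⁻¹
C = C₀ · e^(−k·t) = 9.720 × e^(−0.01507 × 16.7)
  = 9.720 × 0.7775 = 7.557 mg/L
Convert: 7.557 mg/L × 1000 = 7557 ng/mL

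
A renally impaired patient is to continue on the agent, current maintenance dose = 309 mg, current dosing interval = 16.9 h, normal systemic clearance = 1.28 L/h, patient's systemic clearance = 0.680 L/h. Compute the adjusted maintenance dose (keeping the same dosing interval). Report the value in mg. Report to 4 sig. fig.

To keep the same average steady-state level, dosing rate must scale with clearance.
CL ratio = 0.680 / 1.28 = 0.5313
New dose (same interval) = 309 × 0.5313 = 164.2 mg

164.2 mg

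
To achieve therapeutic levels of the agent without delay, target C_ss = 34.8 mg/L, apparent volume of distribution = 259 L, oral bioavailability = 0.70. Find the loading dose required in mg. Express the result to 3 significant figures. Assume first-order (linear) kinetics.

LD = Css × Vd / F = 34.8 × 259 / 0.70 = 12880 mg

12900 mg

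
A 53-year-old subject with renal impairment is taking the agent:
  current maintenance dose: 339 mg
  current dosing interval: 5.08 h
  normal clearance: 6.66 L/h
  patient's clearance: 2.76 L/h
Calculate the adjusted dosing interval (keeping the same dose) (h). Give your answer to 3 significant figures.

12.3 h

To keep the same average steady-state level, dosing rate must scale with clearance.
CL ratio = 2.76 / 6.66 = 0.4144
New interval (same dose) = 5.08 / 0.4144 = 12.26 h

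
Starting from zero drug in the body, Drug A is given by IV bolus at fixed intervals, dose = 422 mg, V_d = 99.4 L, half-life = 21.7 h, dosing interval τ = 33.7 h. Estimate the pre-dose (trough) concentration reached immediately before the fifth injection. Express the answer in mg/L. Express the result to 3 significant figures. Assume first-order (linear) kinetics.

2.17 mg/L

C₀ per dose = Dose / Vd = 422 / 99.4 = 4.245 mg/L
k = ln2 / t½ = 0.693147 / 21.7 = 0.03194 h⁻¹
Fraction remaining after one interval: r = e^(−kτ) = e^(−0.03194 × 33.7) = 0.3408
Before dose 5, 4 doses have been given (aged 1τ, 2τ, 3τ, 4τ).
C_trough = C₀ × (r + r² + … + r^4) = C₀ × r(1−r^4)/(1−r)
        = 4.245 × 0.3408 × (1 − 0.01349) / (1 − 0.3408) = 2.165 mg/L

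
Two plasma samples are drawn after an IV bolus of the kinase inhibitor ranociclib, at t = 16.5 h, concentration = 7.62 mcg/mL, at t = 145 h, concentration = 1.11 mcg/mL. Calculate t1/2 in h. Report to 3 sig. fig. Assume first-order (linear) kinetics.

46.2 h

k = ln(C₁/C₂) / (t₂ − t₁) = ln(7.62/1.11) / (145 − 16.5)
  = 1.926 / 128.5 = 0.01499 h⁻¹
t½ = ln2 / k = 0.693147 / 0.01499 = 46.24 h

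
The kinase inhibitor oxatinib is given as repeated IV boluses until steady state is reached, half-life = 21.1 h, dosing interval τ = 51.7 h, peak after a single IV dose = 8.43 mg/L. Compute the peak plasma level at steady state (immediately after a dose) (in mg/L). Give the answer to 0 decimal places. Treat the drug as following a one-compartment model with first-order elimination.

10 mg/L

k = ln2 / t½ = 0.693147 / 21.1 = 0.03285 h⁻¹
e^(−kτ) = e^(−0.03285 × 51.7) = 0.1830
Accumulation ratio R = 1 / (1 − e^(−kτ)) = 1 / (1 − 0.1830) = 1.224
Steady-state peak = C₀ × R = 8.43 × 1.224 = 10.32 mg/L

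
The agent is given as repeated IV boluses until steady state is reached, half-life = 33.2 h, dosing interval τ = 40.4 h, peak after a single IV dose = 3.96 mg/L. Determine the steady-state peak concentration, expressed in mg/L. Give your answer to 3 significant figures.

6.95 mg/L

k = ln2 / t½ = 0.693147 / 33.2 = 0.02088 h⁻¹
e^(−kτ) = e^(−0.02088 × 40.4) = 0.4302
Accumulation ratio R = 1 / (1 − e^(−kτ)) = 1 / (1 − 0.4302) = 1.755
Steady-state peak = C₀ × R = 3.96 × 1.755 = 6.950 mg/L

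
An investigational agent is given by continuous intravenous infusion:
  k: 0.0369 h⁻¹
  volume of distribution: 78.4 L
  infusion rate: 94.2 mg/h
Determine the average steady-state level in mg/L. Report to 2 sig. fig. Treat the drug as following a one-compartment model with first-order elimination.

CL = k × Vd = 0.03690 × 78.4 = 2.893 L/h
At steady state Css = R₀ / CL = 94.2 / 2.893 = 32.56 mg/L

33 mg/L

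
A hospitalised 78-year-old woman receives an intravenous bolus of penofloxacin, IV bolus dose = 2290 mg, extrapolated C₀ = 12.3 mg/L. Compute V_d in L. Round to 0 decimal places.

Vd = Dose / C₀ = 2290 / 12.3 = 186.2 L

186 L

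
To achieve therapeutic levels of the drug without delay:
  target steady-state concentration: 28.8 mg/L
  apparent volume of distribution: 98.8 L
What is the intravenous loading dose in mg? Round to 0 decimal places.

LD = Css × Vd = 28.8 × 98.8 = 2845 mg

2845 mg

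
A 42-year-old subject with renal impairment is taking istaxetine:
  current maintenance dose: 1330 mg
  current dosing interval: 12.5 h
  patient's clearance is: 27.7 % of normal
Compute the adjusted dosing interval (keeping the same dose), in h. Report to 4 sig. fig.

To keep the same average steady-state level, dosing rate must scale with clearance.
CL ratio = 27.7 / 100 = 0.2770
New interval (same dose) = 12.5 / 0.2770 = 45.13 h

45.13 h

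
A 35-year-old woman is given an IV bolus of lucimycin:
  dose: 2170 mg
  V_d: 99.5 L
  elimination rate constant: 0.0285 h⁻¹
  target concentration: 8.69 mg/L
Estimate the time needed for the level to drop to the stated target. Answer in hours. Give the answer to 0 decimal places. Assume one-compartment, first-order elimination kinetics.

C₀ = Dose / Vd = 2170 / 99.5 = 21.81 mg/L
t = ln(C₀ / C) / k = ln(21.81 / 8.69) / 0.02850
  = ln(2.510) / 0.02850 = 0.9203 / 0.02850 = 32.29 h

32 h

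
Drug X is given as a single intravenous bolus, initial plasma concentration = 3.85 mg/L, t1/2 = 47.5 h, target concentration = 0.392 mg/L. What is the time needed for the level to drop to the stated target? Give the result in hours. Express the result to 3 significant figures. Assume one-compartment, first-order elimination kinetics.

k = ln2 / t½ = 0.693147 / 47.5 = 0.01459 h⁻¹
t = ln(C₀ / C) / k = ln(3.850 / 0.392) / 0.01459
  = ln(9.821) / 0.01459 = 2.285 / 0.01459 = 156.6 h

157 h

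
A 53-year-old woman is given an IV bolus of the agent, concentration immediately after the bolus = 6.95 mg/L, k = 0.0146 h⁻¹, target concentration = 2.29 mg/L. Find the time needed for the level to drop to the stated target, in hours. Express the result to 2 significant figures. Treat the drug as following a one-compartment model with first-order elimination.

76 h

t = ln(C₀ / C) / k = ln(6.950 / 2.29) / 0.01460
  = ln(3.035) / 0.01460 = 1.110 / 0.01460 = 76.03 h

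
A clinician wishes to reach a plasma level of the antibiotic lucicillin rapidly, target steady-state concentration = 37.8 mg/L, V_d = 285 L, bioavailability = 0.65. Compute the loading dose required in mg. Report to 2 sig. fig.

17000 mg

LD = Css × Vd / F = 37.8 × 285 / 0.65 = 16570 mg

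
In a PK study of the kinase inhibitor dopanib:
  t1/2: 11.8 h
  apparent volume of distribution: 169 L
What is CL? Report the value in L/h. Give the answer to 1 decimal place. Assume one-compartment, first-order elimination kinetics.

9.9 L/h

k = ln2 / t½ = 0.693147 / 11.8 = 0.05874 h⁻¹
CL = k × Vd = 0.05874 × 169 = 9.927 L/h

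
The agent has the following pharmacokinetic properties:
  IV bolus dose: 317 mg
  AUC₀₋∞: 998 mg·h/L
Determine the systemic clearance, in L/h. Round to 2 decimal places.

CL = Dose / AUC = 317 / 998 = 0.3176 L/h

0.32 L/h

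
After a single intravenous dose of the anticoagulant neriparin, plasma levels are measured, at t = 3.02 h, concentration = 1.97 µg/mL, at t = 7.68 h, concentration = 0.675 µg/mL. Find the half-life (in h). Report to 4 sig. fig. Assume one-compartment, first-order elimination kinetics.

k = ln(C₁/C₂) / (t₂ − t₁) = ln(1.97/0.675) / (7.68 − 3.02)
  = 1.071 / 4.660 = 0.2298 h⁻¹
t½ = ln2 / k = 0.693147 / 0.2298 = 3.016 h

3.016 h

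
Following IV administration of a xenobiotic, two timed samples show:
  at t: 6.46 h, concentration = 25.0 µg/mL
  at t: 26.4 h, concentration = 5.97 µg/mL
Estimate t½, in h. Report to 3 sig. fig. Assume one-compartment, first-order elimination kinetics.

9.65 h

k = ln(C₁/C₂) / (t₂ − t₁) = ln(25.0/5.97) / (26.4 − 6.46)
  = 1.432 / 19.94 = 0.07182 h⁻¹
t½ = ln2 / k = 0.693147 / 0.07182 = 9.651 h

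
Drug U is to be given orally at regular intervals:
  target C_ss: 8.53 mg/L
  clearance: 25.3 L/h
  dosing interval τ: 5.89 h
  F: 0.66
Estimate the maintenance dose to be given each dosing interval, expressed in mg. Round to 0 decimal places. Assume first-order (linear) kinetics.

1926 mg

At steady state, F × (Dose/τ) = Css × CL.
Dose = Css × CL × τ / F = 8.53 × 25.30 × 5.89 / 0.66 = 1926 mg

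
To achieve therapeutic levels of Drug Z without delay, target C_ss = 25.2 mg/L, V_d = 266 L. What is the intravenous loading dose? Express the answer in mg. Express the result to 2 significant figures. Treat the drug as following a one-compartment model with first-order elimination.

6700 mg

LD = Css × Vd = 25.2 × 266 = 6703 mg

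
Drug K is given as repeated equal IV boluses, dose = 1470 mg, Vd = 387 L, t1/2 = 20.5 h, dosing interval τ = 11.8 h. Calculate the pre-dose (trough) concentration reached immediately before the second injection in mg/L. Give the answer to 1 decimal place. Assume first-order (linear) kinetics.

C₀ per dose = Dose / Vd = 1470 / 387 = 3.798 mg/L
k = ln2 / t½ = 0.693147 / 20.5 = 0.03381 h⁻¹
Fraction remaining after one interval: r = e^(−kτ) = e^(−0.03381 × 11.8) = 0.6710
Before dose 2, 1 dose has been given (aged 1τ).
C_trough = C₀ × r = 3.798 × 0.6710 = 2.548 mg/L

2.5 mg/L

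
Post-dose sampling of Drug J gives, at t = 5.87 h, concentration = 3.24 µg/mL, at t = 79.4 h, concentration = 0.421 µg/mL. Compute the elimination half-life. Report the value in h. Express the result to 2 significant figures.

k = ln(C₁/C₂) / (t₂ − t₁) = ln(3.24/0.421) / (79.4 − 5.87)
  = 2.041 / 73.53 = 0.02776 h⁻¹
t½ = ln2 / k = 0.693147 / 0.02776 = 24.97 h

25 h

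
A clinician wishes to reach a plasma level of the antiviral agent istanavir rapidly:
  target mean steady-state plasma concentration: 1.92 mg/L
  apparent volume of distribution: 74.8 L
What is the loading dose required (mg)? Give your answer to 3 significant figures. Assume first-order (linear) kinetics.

LD = Css × Vd = 1.92 × 74.8 = 143.6 mg

144 mg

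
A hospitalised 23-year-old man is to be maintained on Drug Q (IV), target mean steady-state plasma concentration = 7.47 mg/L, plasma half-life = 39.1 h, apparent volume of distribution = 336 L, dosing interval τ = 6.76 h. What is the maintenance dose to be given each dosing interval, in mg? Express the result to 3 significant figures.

301 mg

k = ln2 / t½ = 0.693147 / 39.1 = 0.01773 h⁻¹
CL = k × Vd = 0.01773 × 336 = 5.957 L/h
At steady state, Dose/τ = Css × CL.
Dose = Css × CL × τ = 7.47 × 5.957 × 6.76 = 300.8 mg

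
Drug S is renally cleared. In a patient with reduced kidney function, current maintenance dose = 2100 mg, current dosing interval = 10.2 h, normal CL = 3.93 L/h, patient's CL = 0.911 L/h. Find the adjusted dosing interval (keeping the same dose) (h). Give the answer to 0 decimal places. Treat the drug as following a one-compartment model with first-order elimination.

44 h

To keep the same average steady-state level, dosing rate must scale with clearance.
CL ratio = 0.911 / 3.93 = 0.2318
New interval (same dose) = 10.2 / 0.2318 = 44.00 h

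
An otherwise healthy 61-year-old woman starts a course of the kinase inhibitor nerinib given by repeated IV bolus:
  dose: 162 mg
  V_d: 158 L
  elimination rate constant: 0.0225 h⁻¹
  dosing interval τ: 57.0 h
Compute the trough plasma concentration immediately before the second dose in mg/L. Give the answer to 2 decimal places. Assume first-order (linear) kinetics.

0.28 mg/L

C₀ per dose = Dose / Vd = 162 / 158 = 1.025 mg/L
Fraction remaining after one interval: r = e^(−kτ) = e^(−0.02250 × 57.0) = 0.2773
Before dose 2, 1 dose has been given (aged 1τ).
C_trough = C₀ × r = 1.025 × 0.2773 = 0.2842 mg/L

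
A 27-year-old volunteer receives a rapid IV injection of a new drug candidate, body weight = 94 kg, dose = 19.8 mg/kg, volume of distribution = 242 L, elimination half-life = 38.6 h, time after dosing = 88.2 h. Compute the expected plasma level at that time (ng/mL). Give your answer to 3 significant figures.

Total dose = 19.8 × 94 = 1861 mg
C₀ = Dose / Vd = 1861 / 242 = 7.690 mg/L
k = ln2 / t½ = 0.693147 / 38.6 = 0.01796 h⁻¹
C = C₀ · e^(−k·t) = 7.690 × e^(−0.01796 × 88.2)
  = 7.690 × 0.2051 = 1.577 mg/L
Convert: 1.577 mg/L × 1000 = 1577 ng/mL

1580 ng/mL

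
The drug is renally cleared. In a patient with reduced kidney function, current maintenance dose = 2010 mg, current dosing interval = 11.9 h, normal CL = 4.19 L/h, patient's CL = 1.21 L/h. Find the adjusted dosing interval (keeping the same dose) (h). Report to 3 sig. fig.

To keep the same average steady-state level, dosing rate must scale with clearance.
CL ratio = 1.21 / 4.19 = 0.2888
New interval (same dose) = 11.9 / 0.2888 = 41.20 h

41.2 h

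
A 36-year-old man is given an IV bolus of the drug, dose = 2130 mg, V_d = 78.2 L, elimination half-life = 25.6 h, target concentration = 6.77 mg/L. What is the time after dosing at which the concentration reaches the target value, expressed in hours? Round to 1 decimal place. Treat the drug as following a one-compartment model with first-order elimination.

C₀ = Dose / Vd = 2130 / 78.2 = 27.24 mg/L
k = ln2 / t½ = 0.693147 / 25.6 = 0.02708 h⁻¹
t = ln(C₀ / C) / k = ln(27.24 / 6.77) / 0.02708
  = ln(4.024) / 0.02708 = 1.392 / 0.02708 = 51.40 h

51.4 h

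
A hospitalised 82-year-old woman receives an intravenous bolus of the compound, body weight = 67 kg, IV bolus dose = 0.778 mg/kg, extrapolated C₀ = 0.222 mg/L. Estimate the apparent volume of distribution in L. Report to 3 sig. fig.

Dose = 0.778 × 67 = 52.13 mg
Vd = Dose / C₀ = 52.13 / 0.222 = 234.8 L

235 L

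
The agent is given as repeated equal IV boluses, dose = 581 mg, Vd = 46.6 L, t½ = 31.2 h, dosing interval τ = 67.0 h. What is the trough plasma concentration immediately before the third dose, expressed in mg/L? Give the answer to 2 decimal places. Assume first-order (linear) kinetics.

C₀ per dose = Dose / Vd = 581 / 46.6 = 12.47 mg/L
k = ln2 / t½ = 0.693147 / 31.2 = 0.02222 h⁻¹
Fraction remaining after one interval: r = e^(−kτ) = e^(−0.02222 × 67.0) = 0.2257
Before dose 3, 2 doses have been given (aged 1τ, 2τ).
C_trough = C₀ × (r + r²) = 12.47 × (0.2257 + 0.05094) = 3.450 mg/L

3.45 mg/L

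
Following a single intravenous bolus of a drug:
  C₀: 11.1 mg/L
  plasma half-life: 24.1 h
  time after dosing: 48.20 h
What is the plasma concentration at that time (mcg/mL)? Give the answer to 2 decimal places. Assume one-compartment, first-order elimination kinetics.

2.78 mcg/mL

k = ln2 / t½ = 0.693147 / 24.1 = 0.02876 h⁻¹
t / t½ = 48.20 / 24.1 = 2 half-lives
C = C₀ × (1/2)^2 = 11.10 × 0.2500 = 2.775 mg/L
(2.775 mg/L = 2.775 mcg/mL)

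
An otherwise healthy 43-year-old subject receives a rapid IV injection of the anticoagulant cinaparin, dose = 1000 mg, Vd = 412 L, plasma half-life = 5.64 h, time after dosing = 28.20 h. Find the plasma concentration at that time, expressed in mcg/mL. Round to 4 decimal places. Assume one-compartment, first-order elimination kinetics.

C₀ = Dose / Vd = 1000 / 412 = 2.427 mg/L
k = ln2 / t½ = 0.693147 / 5.64 = 0.1229 h⁻¹
t / t½ = 28.20 / 5.64 = 5 half-lives
C = C₀ × (1/2)^5 = 2.427 × 0.03125 = 0.07584 mg/L
(0.07584 mg/L = 0.07584 mcg/mL)

0.0758 mcg/mL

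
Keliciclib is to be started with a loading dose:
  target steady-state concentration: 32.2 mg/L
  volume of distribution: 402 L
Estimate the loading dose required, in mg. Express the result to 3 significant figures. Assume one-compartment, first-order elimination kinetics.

LD = Css × Vd = 32.2 × 402 = 12940 mg

12900 mg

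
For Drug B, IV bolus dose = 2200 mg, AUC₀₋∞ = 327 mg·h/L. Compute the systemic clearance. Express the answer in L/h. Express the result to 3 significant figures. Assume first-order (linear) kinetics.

CL = Dose / AUC = 2200 / 327 = 6.728 L/h

6.73 L/h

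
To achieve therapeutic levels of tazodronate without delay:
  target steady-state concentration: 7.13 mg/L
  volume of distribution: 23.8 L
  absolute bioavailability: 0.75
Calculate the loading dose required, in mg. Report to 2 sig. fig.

LD = Css × Vd / F = 7.13 × 23.8 / 0.75 = 226.3 mg

230 mg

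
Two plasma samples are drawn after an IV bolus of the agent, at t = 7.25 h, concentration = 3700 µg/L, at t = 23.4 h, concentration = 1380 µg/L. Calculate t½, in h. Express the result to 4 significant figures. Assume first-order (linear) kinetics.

11.35 h

k = ln(C₁/C₂) / (t₂ − t₁) = ln(3700/1380) / (23.4 − 7.25)
  = 0.9862 / 16.15 = 0.06107 h⁻¹
t½ = ln2 / k = 0.693147 / 0.06107 = 11.35 h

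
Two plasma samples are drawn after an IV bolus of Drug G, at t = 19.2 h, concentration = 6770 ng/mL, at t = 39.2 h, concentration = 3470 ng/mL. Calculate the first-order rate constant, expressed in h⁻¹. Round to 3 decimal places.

0.033 h⁻¹

k = ln(C₁/C₂) / (t₂ − t₁) = ln(6770/3470) / (39.2 − 19.2)
  = 0.6683 / 20.00 = 0.03342 h⁻¹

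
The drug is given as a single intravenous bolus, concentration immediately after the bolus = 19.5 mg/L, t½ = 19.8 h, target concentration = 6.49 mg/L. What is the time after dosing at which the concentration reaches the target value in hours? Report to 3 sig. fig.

31.4 h

k = ln2 / t½ = 0.693147 / 19.8 = 0.03501 h⁻¹
t = ln(C₀ / C) / k = ln(19.50 / 6.49) / 0.03501
  = ln(3.005) / 0.03501 = 1.100 / 0.03501 = 31.42 h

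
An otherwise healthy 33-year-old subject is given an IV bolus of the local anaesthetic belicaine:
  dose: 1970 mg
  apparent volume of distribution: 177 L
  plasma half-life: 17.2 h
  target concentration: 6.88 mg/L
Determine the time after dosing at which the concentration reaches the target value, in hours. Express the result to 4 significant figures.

11.94 h

C₀ = Dose / Vd = 1970 / 177 = 11.13 mg/L
k = ln2 / t½ = 0.693147 / 17.2 = 0.04030 h⁻¹
t = ln(C₀ / C) / k = ln(11.13 / 6.88) / 0.04030
  = ln(1.618) / 0.04030 = 0.4812 / 0.04030 = 11.94 h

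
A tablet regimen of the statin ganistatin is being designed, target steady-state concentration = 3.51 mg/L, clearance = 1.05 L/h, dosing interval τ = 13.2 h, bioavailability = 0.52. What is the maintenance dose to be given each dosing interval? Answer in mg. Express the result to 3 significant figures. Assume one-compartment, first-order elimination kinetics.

At steady state, F × (Dose/τ) = Css × CL.
Dose = Css × CL × τ / F = 3.51 × 1.050 × 13.2 / 0.52 = 93.56 mg

93.6 mg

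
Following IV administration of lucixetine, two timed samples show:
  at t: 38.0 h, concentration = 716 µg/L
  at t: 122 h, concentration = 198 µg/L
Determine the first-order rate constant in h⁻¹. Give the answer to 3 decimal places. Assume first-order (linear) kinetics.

k = ln(C₁/C₂) / (t₂ − t₁) = ln(716/198) / (122 − 38.0)
  = 1.285 / 84.00 = 0.01530 h⁻¹

0.015 h⁻¹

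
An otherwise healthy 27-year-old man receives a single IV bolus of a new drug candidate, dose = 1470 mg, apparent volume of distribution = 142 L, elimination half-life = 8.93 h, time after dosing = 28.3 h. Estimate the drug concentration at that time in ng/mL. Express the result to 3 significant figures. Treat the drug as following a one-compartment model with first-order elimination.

1150 ng/mL

C₀ = Dose / Vd = 1470 / 142 = 10.35 mg/L
k = ln2 / t½ = 0.693147 / 8.93 = 0.07762 h⁻¹
C = C₀ · e^(−k·t) = 10.35 × e^(−0.07762 × 28.3)
  = 10.35 × 0.1112 = 1.151 mg/L
Convert: 1.151 mg/L × 1000 = 1151 ng/mL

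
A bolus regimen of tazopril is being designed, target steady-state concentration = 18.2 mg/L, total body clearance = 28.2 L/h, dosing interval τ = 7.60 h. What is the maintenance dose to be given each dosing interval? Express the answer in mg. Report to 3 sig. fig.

At steady state, Dose/τ = Css × CL.
Dose = Css × CL × τ = 18.2 × 28.20 × 7.60 = 3901 mg

3900 mg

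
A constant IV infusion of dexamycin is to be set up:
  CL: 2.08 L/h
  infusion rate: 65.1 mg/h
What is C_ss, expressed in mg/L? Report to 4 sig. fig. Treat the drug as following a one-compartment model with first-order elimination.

31.30 mg/L

At steady state Css = R₀ / CL = 65.1 / 2.080 = 31.30 mg/L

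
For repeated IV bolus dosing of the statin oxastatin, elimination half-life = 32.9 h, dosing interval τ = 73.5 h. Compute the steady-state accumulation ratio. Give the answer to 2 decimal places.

k = ln2 / t½ = 0.693147 / 32.9 = 0.02107 h⁻¹
e^(−kτ) = e^(−0.02107 × 73.5) = 0.2125
Accumulation ratio R = 1 / (1 − e^(−kτ)) = 1 / (1 − 0.2125) = 1.270

1.27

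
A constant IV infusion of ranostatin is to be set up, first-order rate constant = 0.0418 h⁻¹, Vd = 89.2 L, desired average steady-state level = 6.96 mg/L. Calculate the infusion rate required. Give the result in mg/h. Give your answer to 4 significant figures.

25.95 mg/h

CL = k × Vd = 0.04180 × 89.2 = 3.729 L/h
At steady state, infusion rate R₀ = Css × CL = 6.96 × 3.729 = 25.95 mg/h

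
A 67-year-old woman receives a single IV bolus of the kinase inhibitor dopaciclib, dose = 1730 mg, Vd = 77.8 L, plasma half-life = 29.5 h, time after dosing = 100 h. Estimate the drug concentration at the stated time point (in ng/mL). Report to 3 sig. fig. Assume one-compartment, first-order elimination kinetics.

2120 ng/mL

C₀ = Dose / Vd = 1730 / 77.8 = 22.24 mg/L
k = ln2 / t½ = 0.693147 / 29.5 = 0.02350 h⁻¹
C = C₀ · e^(−k·t) = 22.24 × e^(−0.02350 × 100)
  = 22.24 × 0.09537 = 2.121 mg/L
Convert: 2.121 mg/L × 1000 = 2121 ng/mL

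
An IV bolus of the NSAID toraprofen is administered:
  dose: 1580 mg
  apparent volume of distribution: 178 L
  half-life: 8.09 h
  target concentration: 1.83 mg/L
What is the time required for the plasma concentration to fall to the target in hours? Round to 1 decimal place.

C₀ = Dose / Vd = 1580 / 178 = 8.876 mg/L
k = ln2 / t½ = 0.693147 / 8.09 = 0.08568 h⁻¹
t = ln(C₀ / C) / k = ln(8.876 / 1.83) / 0.08568
  = ln(4.850) / 0.08568 = 1.579 / 0.08568 = 18.43 h

18.4 h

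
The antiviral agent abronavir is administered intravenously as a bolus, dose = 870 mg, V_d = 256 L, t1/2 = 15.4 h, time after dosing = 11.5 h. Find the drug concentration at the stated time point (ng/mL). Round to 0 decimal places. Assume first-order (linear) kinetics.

C₀ = Dose / Vd = 870.0 / 256 = 3.398 mg/L
k = ln2 / t½ = 0.693147 / 15.4 = 0.04501 h⁻¹
C = C₀ · e^(−k·t) = 3.398 × e^(−0.04501 × 11.5)
  = 3.398 × 0.5959 = 2.025 mg/L
Convert: 2.025 mg/L × 1000 = 2025 ng/mL

2025 ng/mL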